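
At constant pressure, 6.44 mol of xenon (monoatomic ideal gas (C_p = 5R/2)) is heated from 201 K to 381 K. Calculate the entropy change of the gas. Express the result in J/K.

ΔS = 85.6 J/K

At constant pressure, ΔS = nC_p ln(T₂/T₁) with C_p = 5R/2 = 20.79 J mol⁻¹ K⁻¹.
ΔS = 6.44 × 20.79 × ln(381/201) = 85.6 J/K.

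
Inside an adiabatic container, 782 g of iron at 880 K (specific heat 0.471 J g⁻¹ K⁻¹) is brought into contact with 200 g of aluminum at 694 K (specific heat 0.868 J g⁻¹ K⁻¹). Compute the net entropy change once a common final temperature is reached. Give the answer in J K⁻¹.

Energy balance: T_f = (m₁c₁T₁ + m₂c₂T₂)/(m₁c₁ + m₂c₂) = 820.42 K.
ΔS₁ = m₁c₁ ln(T_f/T₁) = 368.322 × ln(820.42/880) = -25.82 J/K.
ΔS₂ = m₂c₂ ln(T_f/T₂) = 173.6 × ln(820.42/694) = 29.05 J/K.
ΔS_total = -25.82 + 29.05 = 3.23 J/K.

ΔS_total = 3.23 J/K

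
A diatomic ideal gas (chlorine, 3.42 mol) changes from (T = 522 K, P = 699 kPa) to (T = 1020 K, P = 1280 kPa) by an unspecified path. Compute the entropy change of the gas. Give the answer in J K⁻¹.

ΔS = nC_p ln(T₂/T₁) − nR ln(P₂/P₁), with C_p = 7R/2 = 29.1 J mol⁻¹ K⁻¹ for a diatomic ideal gas.
ΔS = 3.42 × [29.1 × ln(1020/522) − 8.314 × ln(1280/699)] = 49.5 J/K.

ΔS = 49.5 J/K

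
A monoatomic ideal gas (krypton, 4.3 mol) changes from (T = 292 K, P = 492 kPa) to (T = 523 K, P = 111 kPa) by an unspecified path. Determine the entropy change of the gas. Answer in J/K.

ΔS = 105 J/K

ΔS = nC_p ln(T₂/T₁) − nR ln(P₂/P₁), with C_p = 5R/2 = 20.79 J mol⁻¹ K⁻¹ for a monoatomic ideal gas.
ΔS = 4.3 × [20.79 × ln(523/292) − 8.314 × ln(111/492)] = 105 J/K.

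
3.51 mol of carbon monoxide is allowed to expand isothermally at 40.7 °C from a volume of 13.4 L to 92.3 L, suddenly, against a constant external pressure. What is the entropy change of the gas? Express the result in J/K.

Entropy is a state function, so ΔS_gas depends only on the end states.
For an isothermal ideal gas ΔS_gas = nR ln(V₂/V₁) = 3.51 × 8.314 × ln(92.3/13.4) = 56.3 J/K.

ΔS_gas = 56.3 J/K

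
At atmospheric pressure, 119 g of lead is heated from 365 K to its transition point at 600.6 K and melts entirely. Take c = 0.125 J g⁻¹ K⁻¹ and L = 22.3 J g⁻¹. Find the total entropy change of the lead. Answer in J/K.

Warming step: ΔS₁ = m c ln(T_tr/T_i) = 119 × 0.125 × ln(600.6/365) = 7.408 J/K.
Phase change: ΔS₂ = +mL/T_tr = 119 × 22.3 / 600.6 = 4.418 J/K.
ΔS_total = (7.408) + (4.418) = 11.8 J/K.

ΔS = 11.8 J/K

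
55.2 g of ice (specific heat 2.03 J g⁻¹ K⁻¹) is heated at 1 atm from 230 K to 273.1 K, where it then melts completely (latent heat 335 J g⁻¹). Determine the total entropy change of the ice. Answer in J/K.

ΔS = 87 J/K

Warming step: ΔS₁ = m c ln(T_tr/T_i) = 55.2 × 2.03 × ln(273.1/230) = 19.25 J/K.
Phase change: ΔS₂ = +mL/T_tr = 55.2 × 335 / 273.1 = 67.71 J/K.
ΔS_total = (19.25) + (67.71) = 87 J/K.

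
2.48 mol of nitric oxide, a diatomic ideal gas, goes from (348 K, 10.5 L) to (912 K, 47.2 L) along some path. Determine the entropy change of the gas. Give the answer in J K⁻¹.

ΔS = 80.7 J/K

Entropy is a state function: ΔS = nC_V ln(T₂/T₁) + nR ln(V₂/V₁), with C_V = 5R/2 = 20.79 J mol⁻¹ K⁻¹ for a diatomic ideal gas.
ΔS = 2.48 × [20.79 × ln(912/348) + 8.314 × ln(47.2/10.5)] = 80.7 J/K.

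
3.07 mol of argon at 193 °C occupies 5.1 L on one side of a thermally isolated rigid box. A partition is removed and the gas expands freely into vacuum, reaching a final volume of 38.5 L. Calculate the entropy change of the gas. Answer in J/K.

ΔS_gas = 51.6 J/K

No heat is exchanged and no work is done, so the ideal-gas temperature stays constant.
Entropy is a state function; using a reversible isothermal path, ΔS_gas = nR ln(V₂/V₁) = 3.07 × 8.314 × ln(38.5/5.1) = 51.6 J/K.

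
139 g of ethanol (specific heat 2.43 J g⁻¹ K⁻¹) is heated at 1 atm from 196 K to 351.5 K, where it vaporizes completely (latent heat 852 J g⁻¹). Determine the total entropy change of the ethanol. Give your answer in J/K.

Warming step: ΔS₁ = m c ln(T_tr/T_i) = 139 × 2.43 × ln(351.5/196) = 197.3 J/K.
Phase change: ΔS₂ = +mL/T_tr = 139 × 852 / 351.5 = 336.9 J/K.
ΔS_total = (197.3) + (336.9) = 534 J/K.

ΔS = 534 J/K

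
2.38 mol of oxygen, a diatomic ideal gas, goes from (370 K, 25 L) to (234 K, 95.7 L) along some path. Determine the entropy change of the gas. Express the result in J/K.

Entropy is a state function: ΔS = nC_V ln(T₂/T₁) + nR ln(V₂/V₁), with C_V = 5R/2 = 20.79 J mol⁻¹ K⁻¹ for a diatomic ideal gas.
ΔS = 2.38 × [20.79 × ln(234/370) + 8.314 × ln(95.7/25)] = 3.9 J/K.

ΔS = 3.9 J/K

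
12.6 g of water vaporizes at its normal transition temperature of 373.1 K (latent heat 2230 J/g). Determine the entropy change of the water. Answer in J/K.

Heat absorbed by the substance: Q = mL = 12.6 × 2230 = 28098 J.
At constant T, ΔS = Q_rev/T = 28098 / 373.1 = 75.3 J/K.

ΔS = 75.3 J/K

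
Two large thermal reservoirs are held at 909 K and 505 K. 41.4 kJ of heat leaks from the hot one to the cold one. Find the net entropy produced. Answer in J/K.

ΔS_hot = −Q/T_H = −41400/909 = -45.54 J/K and ΔS_cold = +Q/T_C = 41400/505 = 81.98 J/K.
ΔS_total = -45.54 + 81.98 = 36.4 J/K, positive as the second law requires.

ΔS_total = 36.4 J/K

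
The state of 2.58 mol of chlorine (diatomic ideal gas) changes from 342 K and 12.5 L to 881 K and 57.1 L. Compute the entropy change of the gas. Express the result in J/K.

ΔS = 83.3 J/K

Entropy is a state function: ΔS = nC_V ln(T₂/T₁) + nR ln(V₂/V₁), with C_V = 5R/2 = 20.79 J mol⁻¹ K⁻¹ for a diatomic ideal gas.
ΔS = 2.58 × [20.79 × ln(881/342) + 8.314 × ln(57.1/12.5)] = 83.3 J/K.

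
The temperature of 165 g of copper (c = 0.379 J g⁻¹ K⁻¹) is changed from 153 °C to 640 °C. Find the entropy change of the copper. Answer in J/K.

ΔS = 47.7 J/K

In kelvin: T₁ = 426.15 K, T₂ = 913.15 K. ΔS = ∫dQ_rev/T = m c ln(T₂/T₁) = 165 × 0.379 × ln(913.15/426.15) = 47.7 J/K.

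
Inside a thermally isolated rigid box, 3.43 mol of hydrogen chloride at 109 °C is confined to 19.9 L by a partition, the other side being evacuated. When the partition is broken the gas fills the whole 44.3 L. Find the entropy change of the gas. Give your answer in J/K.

For an ideal gas in free expansion Q = 0 and W = 0, so T is unchanged.
Entropy is a state function; using a reversible isothermal path, ΔS_gas = nR ln(V₂/V₁) = 3.43 × 8.314 × ln(44.3/19.9) = 22.8 J/K.

ΔS_gas = 22.8 J/K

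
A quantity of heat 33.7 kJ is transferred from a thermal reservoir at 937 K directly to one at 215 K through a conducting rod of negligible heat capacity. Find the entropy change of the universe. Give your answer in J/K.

ΔS_hot = −Q/T_H = −33700/937 = -35.97 J/K and ΔS_cold = +Q/T_C = 33700/215 = 156.7 J/K.
ΔS_total = -35.97 + 156.7 = 121 J/K, positive as the second law requires.

ΔS_total = 121 J/K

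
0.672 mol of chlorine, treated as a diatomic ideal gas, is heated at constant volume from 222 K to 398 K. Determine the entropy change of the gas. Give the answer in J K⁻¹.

At constant volume, ΔS = nC_V ln(T₂/T₁) with C_V = 5R/2 = 20.79 J mol⁻¹ K⁻¹.
ΔS = 0.672 × 20.79 × ln(398/222) = 8.15 J/K.

ΔS = 8.15 J/K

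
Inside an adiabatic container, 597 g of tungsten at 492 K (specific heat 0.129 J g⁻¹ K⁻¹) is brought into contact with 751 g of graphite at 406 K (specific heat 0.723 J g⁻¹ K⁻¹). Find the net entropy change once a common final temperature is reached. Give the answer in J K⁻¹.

ΔS_total = 1.31 J/K

Energy balance: T_f = (m₁c₁T₁ + m₂c₂T₂)/(m₁c₁ + m₂c₂) = 416.68 K.
ΔS₁ = m₁c₁ ln(T_f/T₁) = 77.013 × ln(416.68/492) = -12.796 J/K.
ΔS₂ = m₂c₂ ln(T_f/T₂) = 542.973 × ln(416.68/406) = 14.102 J/K.
ΔS_total = -12.796 + 14.102 = 1.31 J/K.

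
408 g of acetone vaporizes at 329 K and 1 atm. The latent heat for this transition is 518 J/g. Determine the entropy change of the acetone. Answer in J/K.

Heat absorbed by the substance: Q = mL = 408 × 518 = 211344 J.
At constant T, ΔS = Q_rev/T = 211344 / 329 = 642 J/K.

ΔS = 642 J/K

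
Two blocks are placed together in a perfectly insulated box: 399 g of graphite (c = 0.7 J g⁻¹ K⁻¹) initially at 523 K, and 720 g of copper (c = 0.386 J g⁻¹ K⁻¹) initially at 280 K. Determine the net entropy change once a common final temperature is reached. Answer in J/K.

ΔS_total = 26.7 J/K

Energy balance: T_f = (m₁c₁T₁ + m₂c₂T₂)/(m₁c₁ + m₂c₂) = 401.8 K.
ΔS₁ = m₁c₁ ln(T_f/T₁) = 279.3 × ln(401.8/523) = -73.6304 J/K.
ΔS₂ = m₂c₂ ln(T_f/T₂) = 277.92 × ln(401.8/280) = 100.376 J/K.
ΔS_total = -73.6304 + 100.376 = 26.7 J/K.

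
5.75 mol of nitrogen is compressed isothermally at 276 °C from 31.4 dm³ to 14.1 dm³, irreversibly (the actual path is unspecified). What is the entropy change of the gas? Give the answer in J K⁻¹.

ΔS_gas = -38.3 J/K

Entropy is a state function, so ΔS_gas depends only on the end states.
For an isothermal ideal gas ΔS_gas = nR ln(V₂/V₁) = 5.75 × 8.314 × ln(14.1/31.4) = -38.3 J/K.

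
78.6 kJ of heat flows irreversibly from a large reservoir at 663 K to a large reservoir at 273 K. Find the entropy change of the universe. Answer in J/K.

ΔS_total = 169 J/K

ΔS_hot = −Q/T_H = −78600/663 = -118.6 J/K and ΔS_cold = +Q/T_C = 78600/273 = 287.9 J/K.
ΔS_total = -118.6 + 287.9 = 169 J/K, positive as the second law requires.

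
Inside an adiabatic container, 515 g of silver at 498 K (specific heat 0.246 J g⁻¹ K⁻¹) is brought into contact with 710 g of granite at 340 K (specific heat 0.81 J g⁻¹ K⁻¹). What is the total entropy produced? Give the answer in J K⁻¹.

ΔS_total = 8.18 J/K

Energy balance: T_f = (m₁c₁T₁ + m₂c₂T₂)/(m₁c₁ + m₂c₂) = 368.52 K.
ΔS₁ = m₁c₁ ln(T_f/T₁) = 126.69 × ln(368.52/498) = -38.15 J/K.
ΔS₂ = m₂c₂ ln(T_f/T₂) = 575.1 × ln(368.52/340) = 46.33 J/K.
ΔS_total = -38.15 + 46.33 = 8.18 J/K.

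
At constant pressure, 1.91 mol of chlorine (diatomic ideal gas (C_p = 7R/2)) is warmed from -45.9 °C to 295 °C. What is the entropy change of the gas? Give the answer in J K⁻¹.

In kelvin: T₁ = 227.25 K, T₂ = 568.15 K. At constant pressure, ΔS = nC_p ln(T₂/T₁) with C_p = 7R/2 = 29.1 J mol⁻¹ K⁻¹.
ΔS = 1.91 × 29.1 × ln(568.15/227.25) = 50.9 J/K.

ΔS = 50.9 J/K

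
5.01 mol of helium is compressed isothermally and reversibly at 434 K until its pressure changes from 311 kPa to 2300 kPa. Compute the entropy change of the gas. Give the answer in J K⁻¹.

ΔS_gas = -83.3 J/K

For an isothermal ideal gas ΔS_gas = nR ln(P₁/P₂) = 5.01 × 8.314 × ln(311/2300) = -83.3 J/K.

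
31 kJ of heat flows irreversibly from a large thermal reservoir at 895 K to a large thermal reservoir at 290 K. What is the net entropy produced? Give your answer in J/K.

ΔS_total = 72.3 J/K

ΔS_hot = −Q/T_H = −31000/895 = -34.64 J/K and ΔS_cold = +Q/T_C = 31000/290 = 106.9 J/K.
ΔS_total = -34.64 + 106.9 = 72.3 J/K, positive as the second law requires.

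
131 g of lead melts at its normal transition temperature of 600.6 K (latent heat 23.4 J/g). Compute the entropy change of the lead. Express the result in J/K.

ΔS = 5.1 J/K

Heat absorbed by the substance: Q = mL = 131 × 23.4 = 3065.4 J.
At constant T, ΔS = Q_rev/T = 3065.4 / 600.6 = 5.1 J/K.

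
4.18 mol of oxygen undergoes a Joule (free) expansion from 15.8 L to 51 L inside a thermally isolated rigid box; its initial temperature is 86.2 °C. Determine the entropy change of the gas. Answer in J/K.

ΔS_gas = 40.7 J/K

For an ideal gas in free expansion Q = 0 and W = 0, so T is unchanged.
Entropy is a state function; using a reversible isothermal path, ΔS_gas = nR ln(V₂/V₁) = 4.18 × 8.314 × ln(51/15.8) = 40.7 J/K.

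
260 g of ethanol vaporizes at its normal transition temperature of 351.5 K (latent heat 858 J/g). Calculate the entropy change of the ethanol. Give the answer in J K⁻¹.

Heat absorbed by the substance: Q = mL = 260 × 858 = 223080 J.
At constant T, ΔS = Q_rev/T = 223080 / 351.5 = 635 J/K.

ΔS = 635 J/K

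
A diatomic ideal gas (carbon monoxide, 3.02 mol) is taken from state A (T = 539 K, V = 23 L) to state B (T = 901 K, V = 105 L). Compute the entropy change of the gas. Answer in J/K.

Entropy is a state function: ΔS = nC_V ln(T₂/T₁) + nR ln(V₂/V₁), with C_V = 5R/2 = 20.79 J mol⁻¹ K⁻¹ for a diatomic ideal gas.
ΔS = 3.02 × [20.79 × ln(901/539) + 8.314 × ln(105/23)] = 70.4 J/K.

ΔS = 70.4 J/K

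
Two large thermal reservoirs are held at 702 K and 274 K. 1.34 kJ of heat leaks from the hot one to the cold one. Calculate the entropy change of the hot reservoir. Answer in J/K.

ΔS_hot = -1.91 J/K

The hot reservoir loses heat Q, so ΔS_hot = −Q/T_H = −1340/702 = -1.91 J/K.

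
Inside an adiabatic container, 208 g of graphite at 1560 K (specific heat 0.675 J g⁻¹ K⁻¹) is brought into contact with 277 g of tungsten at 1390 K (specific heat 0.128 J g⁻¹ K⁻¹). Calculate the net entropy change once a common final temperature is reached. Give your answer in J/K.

ΔS_total = 0.184 J/K

Energy balance: T_f = (m₁c₁T₁ + m₂c₂T₂)/(m₁c₁ + m₂c₂) = 1525.7 K.
ΔS₁ = m₁c₁ ln(T_f/T₁) = 140.4 × ln(1525.7/1560) = -3.119 J/K.
ΔS₂ = m₂c₂ ln(T_f/T₂) = 35.456 × ln(1525.7/1390) = 3.303 J/K.
ΔS_total = -3.119 + 3.303 = 0.184 J/K.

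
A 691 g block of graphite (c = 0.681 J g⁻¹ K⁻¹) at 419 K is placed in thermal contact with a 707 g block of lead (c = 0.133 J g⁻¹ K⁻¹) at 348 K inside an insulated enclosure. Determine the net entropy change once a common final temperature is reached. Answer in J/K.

ΔS_total = 1.3 J/K

Energy balance: T_f = (m₁c₁T₁ + m₂c₂T₂)/(m₁c₁ + m₂c₂) = 407.18 K.
ΔS₁ = m₁c₁ ln(T_f/T₁) = 470.571 × ln(407.18/419) = -13.47 J/K.
ΔS₂ = m₂c₂ ln(T_f/T₂) = 94.031 × ln(407.18/348) = 14.77 J/K.
ΔS_total = -13.47 + 14.77 = 1.3 J/K.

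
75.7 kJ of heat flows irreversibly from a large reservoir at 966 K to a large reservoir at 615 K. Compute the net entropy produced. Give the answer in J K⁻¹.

ΔS_total = 44.7 J/K

ΔS_hot = −Q/T_H = −75700/966 = -78.36 J/K and ΔS_cold = +Q/T_C = 75700/615 = 123.1 J/K.
ΔS_total = -78.36 + 123.1 = 44.7 J/K, positive as the second law requires.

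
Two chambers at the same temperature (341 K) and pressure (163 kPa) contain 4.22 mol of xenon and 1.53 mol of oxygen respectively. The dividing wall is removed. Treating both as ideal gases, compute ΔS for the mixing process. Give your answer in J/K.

ΔS_mix = 27.7 J/K

Mole fractions: x_A = 4.22/5.75 = 0.734, x_B = 0.266.
ΔS_mix = −R(n_A ln x_A + n_B ln x_B) = −8.314 × (4.22 ln 0.734 + 1.53 ln 0.266) = 27.7 J/K.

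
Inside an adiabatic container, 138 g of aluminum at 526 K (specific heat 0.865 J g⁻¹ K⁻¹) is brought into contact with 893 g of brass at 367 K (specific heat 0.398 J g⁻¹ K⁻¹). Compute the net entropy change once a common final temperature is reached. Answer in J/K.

Energy balance: T_f = (m₁c₁T₁ + m₂c₂T₂)/(m₁c₁ + m₂c₂) = 406.98 K.
ΔS₁ = m₁c₁ ln(T_f/T₁) = 119.37 × ln(406.98/526) = -30.624 J/K.
ΔS₂ = m₂c₂ ln(T_f/T₂) = 355.414 × ln(406.98/367) = 36.747 J/K.
ΔS_total = -30.624 + 36.747 = 6.12 J/K.

ΔS_total = 6.12 J/K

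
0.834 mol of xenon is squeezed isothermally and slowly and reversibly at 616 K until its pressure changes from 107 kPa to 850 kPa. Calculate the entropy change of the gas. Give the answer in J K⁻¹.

ΔS_gas = -14.4 J/K

For an isothermal ideal gas ΔS_gas = nR ln(P₁/P₂) = 0.834 × 8.314 × ln(107/850) = -14.4 J/K.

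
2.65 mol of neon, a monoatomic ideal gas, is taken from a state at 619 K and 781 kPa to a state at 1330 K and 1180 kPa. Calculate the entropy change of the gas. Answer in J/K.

ΔS = nC_p ln(T₂/T₁) − nR ln(P₂/P₁), with C_p = 5R/2 = 20.79 J mol⁻¹ K⁻¹ for a monoatomic ideal gas.
ΔS = 2.65 × [20.79 × ln(1330/619) − 8.314 × ln(1180/781)] = 33 J/K.

ΔS = 33 J/K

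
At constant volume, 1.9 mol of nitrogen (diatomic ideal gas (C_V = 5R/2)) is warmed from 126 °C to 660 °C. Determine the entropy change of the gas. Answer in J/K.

ΔS = 33.5 J/K

In kelvin: T₁ = 399.15 K, T₂ = 933.15 K. At constant volume, ΔS = nC_V ln(T₂/T₁) with C_V = 5R/2 = 20.79 J mol⁻¹ K⁻¹.
ΔS = 1.9 × 20.79 × ln(933.15/399.15) = 33.5 J/K.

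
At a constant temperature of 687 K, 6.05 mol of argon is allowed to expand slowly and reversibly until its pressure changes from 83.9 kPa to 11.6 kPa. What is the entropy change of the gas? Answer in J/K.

ΔS_gas = 99.5 J/K

For an isothermal ideal gas ΔS_gas = nR ln(P₁/P₂) = 6.05 × 8.314 × ln(83.9/11.6) = 99.5 J/K.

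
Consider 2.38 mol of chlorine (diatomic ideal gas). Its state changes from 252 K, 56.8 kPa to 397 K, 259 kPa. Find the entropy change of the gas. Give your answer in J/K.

ΔS = nC_p ln(T₂/T₁) − nR ln(P₂/P₁), with C_p = 7R/2 = 29.1 J mol⁻¹ K⁻¹ for a diatomic ideal gas.
ΔS = 2.38 × [29.1 × ln(397/252) − 8.314 × ln(259/56.8)] = 1.45 J/K.

ΔS = 1.45 J/K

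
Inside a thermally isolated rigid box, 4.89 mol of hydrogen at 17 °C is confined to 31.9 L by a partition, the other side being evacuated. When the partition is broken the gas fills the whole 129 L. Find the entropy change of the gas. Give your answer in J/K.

ΔS_gas = 56.8 J/K

No heat is exchanged and no work is done, so the ideal-gas temperature stays constant.
Entropy is a state function; using a reversible isothermal path, ΔS_gas = nR ln(V₂/V₁) = 4.89 × 8.314 × ln(129/31.9) = 56.8 J/K.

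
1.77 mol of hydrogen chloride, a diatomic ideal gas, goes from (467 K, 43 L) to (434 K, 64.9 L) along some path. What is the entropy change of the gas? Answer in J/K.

Entropy is a state function: ΔS = nC_V ln(T₂/T₁) + nR ln(V₂/V₁), with C_V = 5R/2 = 20.79 J mol⁻¹ K⁻¹ for a diatomic ideal gas.
ΔS = 1.77 × [20.79 × ln(434/467) + 8.314 × ln(64.9/43)] = 3.36 J/K.

ΔS = 3.36 J/K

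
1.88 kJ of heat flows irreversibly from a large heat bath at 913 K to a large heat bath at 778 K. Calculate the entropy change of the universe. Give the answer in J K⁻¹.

ΔS_hot = −Q/T_H = −1880/913 = -2.059 J/K and ΔS_cold = +Q/T_C = 1880/778 = 2.416 J/K.
ΔS_total = -2.059 + 2.416 = 0.357 J/K, positive as the second law requires.

ΔS_total = 0.357 J/K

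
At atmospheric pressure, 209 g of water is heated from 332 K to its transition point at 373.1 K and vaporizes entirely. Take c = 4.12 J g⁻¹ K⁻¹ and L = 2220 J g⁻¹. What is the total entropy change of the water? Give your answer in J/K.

ΔS = 1340 J/K

Warming step: ΔS₁ = m c ln(T_tr/T_i) = 209 × 4.12 × ln(373.1/332) = 100.5 J/K.
Phase change: ΔS₂ = +mL/T_tr = 209 × 2220 / 373.1 = 1244 J/K.
ΔS_total = (100.5) + (1244) = 1340 J/K.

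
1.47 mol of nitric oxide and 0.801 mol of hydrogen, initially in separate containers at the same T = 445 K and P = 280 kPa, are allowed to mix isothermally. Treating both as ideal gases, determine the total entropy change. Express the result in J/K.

ΔS_mix = 12.3 J/K

Mole fractions: x_A = 1.47/2.27 = 0.647, x_B = 0.353.
ΔS_mix = −R(n_A ln x_A + n_B ln x_B) = −8.314 × (1.47 ln 0.647 + 0.801 ln 0.353) = 12.3 J/K.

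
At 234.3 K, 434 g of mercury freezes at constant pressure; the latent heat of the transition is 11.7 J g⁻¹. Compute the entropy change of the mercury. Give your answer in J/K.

ΔS = -21.7 J/K

Heat released by the substance: Q = −mL = −434 × 11.7 = −5077.8 J.
At constant T, ΔS = Q_rev/T = −5077.8 / 234.3 = -21.7 J/K.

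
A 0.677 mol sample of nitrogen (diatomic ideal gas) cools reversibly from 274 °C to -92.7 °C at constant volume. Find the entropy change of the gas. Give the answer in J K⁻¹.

In kelvin: T₁ = 547.15 K, T₂ = 180.45 K. At constant volume, ΔS = nC_V ln(T₂/T₁) with C_V = 5R/2 = 20.79 J mol⁻¹ K⁻¹.
ΔS = 0.677 × 20.79 × ln(180.45/547.15) = -15.6 J/K.

ΔS = -15.6 J/K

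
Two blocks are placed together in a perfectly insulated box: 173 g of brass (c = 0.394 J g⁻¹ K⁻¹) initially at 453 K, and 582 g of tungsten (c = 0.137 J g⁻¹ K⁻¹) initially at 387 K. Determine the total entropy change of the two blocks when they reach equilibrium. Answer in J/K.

ΔS_total = 0.457 J/K

Energy balance: T_f = (m₁c₁T₁ + m₂c₂T₂)/(m₁c₁ + m₂c₂) = 417.42 K.
ΔS₁ = m₁c₁ ln(T_f/T₁) = 68.162 × ln(417.42/453) = -5.576 J/K.
ΔS₂ = m₂c₂ ln(T_f/T₂) = 79.734 × ln(417.42/387) = 6.033 J/K.
ΔS_total = -5.576 + 6.033 = 0.457 J/K.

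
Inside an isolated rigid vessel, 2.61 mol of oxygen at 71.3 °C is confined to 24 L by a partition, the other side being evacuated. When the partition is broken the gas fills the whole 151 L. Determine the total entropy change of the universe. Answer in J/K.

For an ideal gas in free expansion Q = 0 and W = 0, so T is unchanged.
Entropy is a state function; using a reversible isothermal path, ΔS_gas = nR ln(V₂/V₁) = 2.61 × 8.314 × ln(151/24) = 39.9 J/K.
The insulated surroundings exchange no heat, so ΔS_surr = 0 and ΔS_universe = ΔS_gas.

ΔS_universe = 39.9 J/K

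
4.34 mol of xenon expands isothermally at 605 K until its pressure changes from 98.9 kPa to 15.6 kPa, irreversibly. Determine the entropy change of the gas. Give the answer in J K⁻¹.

Entropy is a state function, so ΔS_gas depends only on the end states.
For an isothermal ideal gas ΔS_gas = nR ln(P₁/P₂) = 4.34 × 8.314 × ln(98.9/15.6) = 66.6 J/K.

ΔS_gas = 66.6 J/K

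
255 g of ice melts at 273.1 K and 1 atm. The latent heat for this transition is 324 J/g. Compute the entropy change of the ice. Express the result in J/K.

Heat absorbed by the substance: Q = mL = 255 × 324 = 82620 J.
At constant T, ΔS = Q_rev/T = 82620 / 273.1 = 303 J/K.

ΔS = 303 J/K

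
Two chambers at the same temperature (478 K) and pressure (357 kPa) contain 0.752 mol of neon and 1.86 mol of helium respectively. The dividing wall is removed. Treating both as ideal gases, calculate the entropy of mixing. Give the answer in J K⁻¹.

Mole fractions: x_A = 0.752/2.61 = 0.288, x_B = 0.712.
ΔS_mix = −R(n_A ln x_A + n_B ln x_B) = −8.314 × (0.752 ln 0.288 + 1.86 ln 0.712) = 13 J/K.

ΔS_mix = 13 J/K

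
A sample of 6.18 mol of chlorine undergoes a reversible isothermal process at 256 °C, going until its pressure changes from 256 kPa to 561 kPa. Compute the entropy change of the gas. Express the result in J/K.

ΔS_gas = -40.3 J/K

For an isothermal ideal gas ΔS_gas = nR ln(P₁/P₂) = 6.18 × 8.314 × ln(256/561) = -40.3 J/K.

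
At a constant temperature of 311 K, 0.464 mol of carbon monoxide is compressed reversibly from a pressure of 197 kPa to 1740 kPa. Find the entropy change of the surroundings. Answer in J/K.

ΔS_surr = 8.4 J/K

For an isothermal ideal gas ΔS_gas = nR ln(P₁/P₂) = 0.464 × 8.314 × ln(197/1740) = -8.4 J/K.
The process is reversible, so ΔS_surr = −ΔS_gas = 8.4 J/K and ΔS_universe = 0.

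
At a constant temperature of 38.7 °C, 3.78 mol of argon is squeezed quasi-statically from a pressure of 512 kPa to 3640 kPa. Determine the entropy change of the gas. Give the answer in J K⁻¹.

For an isothermal ideal gas ΔS_gas = nR ln(P₁/P₂) = 3.78 × 8.314 × ln(512/3640) = -61.6 J/K.

ΔS_gas = -61.6 J/K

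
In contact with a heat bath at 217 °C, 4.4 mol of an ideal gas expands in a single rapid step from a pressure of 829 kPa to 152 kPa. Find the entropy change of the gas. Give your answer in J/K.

Entropy is a state function, so ΔS_gas depends only on the end states.
For an isothermal ideal gas ΔS_gas = nR ln(P₁/P₂) = 4.4 × 8.314 × ln(829/152) = 62.1 J/K.

ΔS_gas = 62.1 J/K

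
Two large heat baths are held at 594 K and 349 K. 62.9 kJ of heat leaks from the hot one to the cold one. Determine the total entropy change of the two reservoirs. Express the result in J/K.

ΔS_total = 74.3 J/K

ΔS_hot = −Q/T_H = −62900/594 = -105.9 J/K and ΔS_cold = +Q/T_C = 62900/349 = 180.2 J/K.
ΔS_total = -105.9 + 180.2 = 74.3 J/K, positive as the second law requires.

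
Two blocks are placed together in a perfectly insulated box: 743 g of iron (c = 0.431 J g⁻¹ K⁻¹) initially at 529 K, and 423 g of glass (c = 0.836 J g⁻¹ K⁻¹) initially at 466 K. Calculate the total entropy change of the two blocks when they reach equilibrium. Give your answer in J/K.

Energy balance: T_f = (m₁c₁T₁ + m₂c₂T₂)/(m₁c₁ + m₂c₂) = 495.94 K.
ΔS₁ = m₁c₁ ln(T_f/T₁) = 320.233 × ln(495.94/529) = -20.67 J/K.
ΔS₂ = m₂c₂ ln(T_f/T₂) = 353.628 × ln(495.94/466) = 22.02 J/K.
ΔS_total = -20.67 + 22.02 = 1.35 J/K.

ΔS_total = 1.35 J/K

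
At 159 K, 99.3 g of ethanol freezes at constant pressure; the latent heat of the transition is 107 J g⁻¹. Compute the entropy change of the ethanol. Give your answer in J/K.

Heat released by the substance: Q = −mL = −99.3 × 107 = −10625.1 J.
At constant T, ΔS = Q_rev/T = −10625.1 / 159 = -66.8 J/K.

ΔS = -66.8 J/K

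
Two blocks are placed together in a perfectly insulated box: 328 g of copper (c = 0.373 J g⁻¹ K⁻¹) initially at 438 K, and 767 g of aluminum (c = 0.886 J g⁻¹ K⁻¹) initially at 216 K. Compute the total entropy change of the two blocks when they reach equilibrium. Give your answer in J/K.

ΔS_total = 30.3 J/K

Energy balance: T_f = (m₁c₁T₁ + m₂c₂T₂)/(m₁c₁ + m₂c₂) = 249.87 K.
ΔS₁ = m₁c₁ ln(T_f/T₁) = 122.344 × ln(249.87/438) = -68.67 J/K.
ΔS₂ = m₂c₂ ln(T_f/T₂) = 679.562 × ln(249.87/216) = 98.99 J/K.
ΔS_total = -68.67 + 98.99 = 30.3 J/K.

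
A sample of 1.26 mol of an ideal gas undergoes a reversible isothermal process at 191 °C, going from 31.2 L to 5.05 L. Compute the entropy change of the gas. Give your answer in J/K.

For an isothermal ideal gas ΔS_gas = nR ln(V₂/V₁) = 1.26 × 8.314 × ln(5.05/31.2) = -19.1 J/K.

ΔS_gas = -19.1 J/K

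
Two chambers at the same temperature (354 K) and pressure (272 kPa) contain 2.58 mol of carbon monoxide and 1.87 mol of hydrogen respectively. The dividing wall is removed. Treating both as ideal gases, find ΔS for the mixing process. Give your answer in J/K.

ΔS_mix = 25.2 J/K

Mole fractions: x_A = 2.58/4.45 = 0.58, x_B = 0.42.
ΔS_mix = −R(n_A ln x_A + n_B ln x_B) = −8.314 × (2.58 ln 0.58 + 1.87 ln 0.42) = 25.2 J/K.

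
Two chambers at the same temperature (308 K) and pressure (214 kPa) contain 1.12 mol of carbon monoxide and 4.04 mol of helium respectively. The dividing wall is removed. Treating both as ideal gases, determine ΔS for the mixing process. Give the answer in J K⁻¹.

ΔS_mix = 22.4 J/K

Mole fractions: x_A = 1.12/5.16 = 0.217, x_B = 0.783.
ΔS_mix = −R(n_A ln x_A + n_B ln x_B) = −8.314 × (1.12 ln 0.217 + 4.04 ln 0.783) = 22.4 J/K.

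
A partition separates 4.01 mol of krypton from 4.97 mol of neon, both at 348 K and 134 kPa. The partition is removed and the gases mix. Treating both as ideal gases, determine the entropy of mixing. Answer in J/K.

ΔS_mix = 51.3 J/K

Mole fractions: x_A = 4.01/8.98 = 0.447, x_B = 0.553.
ΔS_mix = −R(n_A ln x_A + n_B ln x_B) = −8.314 × (4.01 ln 0.447 + 4.97 ln 0.553) = 51.3 J/K.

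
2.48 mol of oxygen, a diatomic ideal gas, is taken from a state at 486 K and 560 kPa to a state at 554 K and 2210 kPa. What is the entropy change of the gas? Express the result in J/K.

ΔS = -18.9 J/K

ΔS = nC_p ln(T₂/T₁) − nR ln(P₂/P₁), with C_p = 7R/2 = 29.1 J mol⁻¹ K⁻¹ for a diatomic ideal gas.
ΔS = 2.48 × [29.1 × ln(554/486) − 8.314 × ln(2210/560)] = -18.9 J/K.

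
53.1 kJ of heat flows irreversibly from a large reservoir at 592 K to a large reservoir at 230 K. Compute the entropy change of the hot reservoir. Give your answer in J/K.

ΔS_hot = -89.7 J/K

The hot reservoir loses heat Q, so ΔS_hot = −Q/T_H = −53100/592 = -89.7 J/K.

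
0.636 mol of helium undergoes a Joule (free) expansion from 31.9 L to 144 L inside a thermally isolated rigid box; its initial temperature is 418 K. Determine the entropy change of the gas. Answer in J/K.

No heat is exchanged and no work is done, so the ideal-gas temperature stays constant.
Entropy is a state function; using a reversible isothermal path, ΔS_gas = nR ln(V₂/V₁) = 0.636 × 8.314 × ln(144/31.9) = 7.97 J/K.

ΔS_gas = 7.97 J/K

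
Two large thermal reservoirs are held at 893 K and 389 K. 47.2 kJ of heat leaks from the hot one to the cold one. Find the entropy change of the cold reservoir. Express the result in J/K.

ΔS_cold = 121 J/K

The cold reservoir gains heat Q, so ΔS_cold = +Q/T_C = 47200/389 = 121 J/K.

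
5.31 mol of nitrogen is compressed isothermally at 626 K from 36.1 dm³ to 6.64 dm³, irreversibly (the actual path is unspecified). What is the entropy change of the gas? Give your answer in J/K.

ΔS_gas = -74.7 J/K

Entropy is a state function, so ΔS_gas depends only on the end states.
For an isothermal ideal gas ΔS_gas = nR ln(V₂/V₁) = 5.31 × 8.314 × ln(6.64/36.1) = -74.7 J/K.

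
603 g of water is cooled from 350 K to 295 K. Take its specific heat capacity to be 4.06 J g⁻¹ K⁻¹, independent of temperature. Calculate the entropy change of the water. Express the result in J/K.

ΔS = ∫dQ_rev/T = m c ln(T₂/T₁) = 603 × 4.06 × ln(295/350) = -419 J/K.

ΔS = -419 J/K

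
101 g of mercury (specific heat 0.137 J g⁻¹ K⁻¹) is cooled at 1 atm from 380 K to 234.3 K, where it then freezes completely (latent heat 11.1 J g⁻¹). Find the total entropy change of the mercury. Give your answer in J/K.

ΔS = -11.5 J/K

Cooling step: ΔS₁ = m c ln(T_tr/T_i) = 101 × 0.137 × ln(234.3/380) = -6.691 J/K.
Phase change: ΔS₂ = −mL/T_tr = −101 × 11.1 / 234.3 = -4.785 J/K.
ΔS_total = (-6.691) + (-4.785) = -11.5 J/K.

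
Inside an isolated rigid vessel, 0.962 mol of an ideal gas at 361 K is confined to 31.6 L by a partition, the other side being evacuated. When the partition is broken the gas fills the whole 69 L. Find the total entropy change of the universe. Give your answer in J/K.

No heat is exchanged and no work is done, so the ideal-gas temperature stays constant.
Entropy is a state function; using a reversible isothermal path, ΔS_gas = nR ln(V₂/V₁) = 0.962 × 8.314 × ln(69/31.6) = 6.25 J/K.
The insulated surroundings exchange no heat, so ΔS_surr = 0 and ΔS_universe = ΔS_gas.

ΔS_universe = 6.25 J/K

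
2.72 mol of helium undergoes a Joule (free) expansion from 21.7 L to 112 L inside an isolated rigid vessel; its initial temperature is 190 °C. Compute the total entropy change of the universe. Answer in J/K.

ΔS_universe = 37.1 J/K

For an ideal gas in free expansion Q = 0 and W = 0, so T is unchanged.
Entropy is a state function; using a reversible isothermal path, ΔS_gas = nR ln(V₂/V₁) = 2.72 × 8.314 × ln(112/21.7) = 37.1 J/K.
The insulated surroundings exchange no heat, so ΔS_surr = 0 and ΔS_universe = ΔS_gas.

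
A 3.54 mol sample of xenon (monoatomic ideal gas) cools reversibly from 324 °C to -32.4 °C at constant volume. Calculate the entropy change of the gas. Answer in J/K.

In kelvin: T₁ = 597.15 K, T₂ = 240.75 K. At constant volume, ΔS = nC_V ln(T₂/T₁) with C_V = 3R/2 = 12.47 J mol⁻¹ K⁻¹.
ΔS = 3.54 × 12.47 × ln(240.75/597.15) = -40.1 J/K.

ΔS = -40.1 J/K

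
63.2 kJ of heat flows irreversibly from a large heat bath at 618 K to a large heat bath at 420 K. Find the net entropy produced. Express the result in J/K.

ΔS_hot = −Q/T_H = −63200/618 = -102.3 J/K and ΔS_cold = +Q/T_C = 63200/420 = 150.5 J/K.
ΔS_total = -102.3 + 150.5 = 48.2 J/K, positive as the second law requires.

ΔS_total = 48.2 J/K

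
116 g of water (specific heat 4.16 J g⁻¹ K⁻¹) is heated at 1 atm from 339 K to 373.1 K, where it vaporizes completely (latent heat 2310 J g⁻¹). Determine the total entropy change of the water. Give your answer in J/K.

Warming step: ΔS₁ = m c ln(T_tr/T_i) = 116 × 4.16 × ln(373.1/339) = 46.25 J/K.
Phase change: ΔS₂ = +mL/T_tr = 116 × 2310 / 373.1 = 718.2 J/K.
ΔS_total = (46.25) + (718.2) = 764 J/K.

ΔS = 764 J/K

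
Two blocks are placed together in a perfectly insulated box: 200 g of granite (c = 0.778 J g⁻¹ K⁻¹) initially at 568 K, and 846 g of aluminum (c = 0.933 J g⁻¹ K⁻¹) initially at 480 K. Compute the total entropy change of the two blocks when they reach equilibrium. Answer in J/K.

ΔS_total = 1.91 J/K

Energy balance: T_f = (m₁c₁T₁ + m₂c₂T₂)/(m₁c₁ + m₂c₂) = 494.49 K.
ΔS₁ = m₁c₁ ln(T_f/T₁) = 155.6 × ln(494.49/568) = -21.565 J/K.
ΔS₂ = m₂c₂ ln(T_f/T₂) = 789.318 × ln(494.49/480) = 23.477 J/K.
ΔS_total = -21.565 + 23.477 = 1.91 J/K.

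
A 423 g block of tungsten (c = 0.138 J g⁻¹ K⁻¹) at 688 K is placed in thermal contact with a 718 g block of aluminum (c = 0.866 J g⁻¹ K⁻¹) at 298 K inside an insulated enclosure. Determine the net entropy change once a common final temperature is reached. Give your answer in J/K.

Energy balance: T_f = (m₁c₁T₁ + m₂c₂T₂)/(m₁c₁ + m₂c₂) = 331.47 K.
ΔS₁ = m₁c₁ ln(T_f/T₁) = 58.374 × ln(331.47/688) = -42.63 J/K.
ΔS₂ = m₂c₂ ln(T_f/T₂) = 621.788 × ln(331.47/298) = 66.19 J/K.
ΔS_total = -42.63 + 66.19 = 23.6 J/K.

ΔS_total = 23.6 J/K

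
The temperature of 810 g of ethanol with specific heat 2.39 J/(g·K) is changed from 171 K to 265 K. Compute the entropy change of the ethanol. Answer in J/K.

ΔS = ∫dQ_rev/T = m c ln(T₂/T₁) = 810 × 2.39 × ln(265/171) = 848 J/K.

ΔS = 848 J/K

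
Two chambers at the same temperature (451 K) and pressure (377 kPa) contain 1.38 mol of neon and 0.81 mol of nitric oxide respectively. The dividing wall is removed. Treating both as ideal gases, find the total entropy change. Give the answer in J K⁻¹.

Mole fractions: x_A = 1.38/2.19 = 0.63, x_B = 0.37.
ΔS_mix = −R(n_A ln x_A + n_B ln x_B) = −8.314 × (1.38 ln 0.63 + 0.81 ln 0.37) = 12 J/K.

ΔS_mix = 12 J/K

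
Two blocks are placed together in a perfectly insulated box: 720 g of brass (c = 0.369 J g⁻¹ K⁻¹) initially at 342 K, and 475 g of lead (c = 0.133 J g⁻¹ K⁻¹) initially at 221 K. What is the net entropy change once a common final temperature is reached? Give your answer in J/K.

Energy balance: T_f = (m₁c₁T₁ + m₂c₂T₂)/(m₁c₁ + m₂c₂) = 318.76 K.
ΔS₁ = m₁c₁ ln(T_f/T₁) = 265.68 × ln(318.76/342) = -18.7 J/K.
ΔS₂ = m₂c₂ ln(T_f/T₂) = 63.175 × ln(318.76/221) = 23.14 J/K.
ΔS_total = -18.7 + 23.14 = 4.44 J/K.

ΔS_total = 4.44 J/K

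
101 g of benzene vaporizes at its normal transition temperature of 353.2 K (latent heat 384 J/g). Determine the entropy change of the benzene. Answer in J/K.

Heat absorbed by the substance: Q = mL = 101 × 384 = 38784 J.
At constant T, ΔS = Q_rev/T = 38784 / 353.2 = 110 J/K.

ΔS = 110 J/K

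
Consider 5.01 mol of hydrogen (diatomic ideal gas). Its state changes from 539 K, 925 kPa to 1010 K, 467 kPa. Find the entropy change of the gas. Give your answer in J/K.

ΔS = 120 J/K

ΔS = nC_p ln(T₂/T₁) − nR ln(P₂/P₁), with C_p = 7R/2 = 29.1 J mol⁻¹ K⁻¹ for a diatomic ideal gas.
ΔS = 5.01 × [29.1 × ln(1010/539) − 8.314 × ln(467/925)] = 120 J/K.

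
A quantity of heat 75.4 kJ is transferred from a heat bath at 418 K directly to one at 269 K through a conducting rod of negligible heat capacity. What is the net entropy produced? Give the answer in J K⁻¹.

ΔS_hot = −Q/T_H = −75400/418 = -180.4 J/K and ΔS_cold = +Q/T_C = 75400/269 = 280.3 J/K.
ΔS_total = -180.4 + 280.3 = 99.9 J/K, positive as the second law requires.

ΔS_total = 99.9 J/K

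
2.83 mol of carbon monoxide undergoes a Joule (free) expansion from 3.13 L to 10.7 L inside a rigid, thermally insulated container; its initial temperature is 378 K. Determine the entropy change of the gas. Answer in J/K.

ΔS_gas = 28.9 J/K

For an ideal gas in free expansion Q = 0 and W = 0, so T is unchanged.
Entropy is a state function; using a reversible isothermal path, ΔS_gas = nR ln(V₂/V₁) = 2.83 × 8.314 × ln(10.7/3.13) = 28.9 J/K.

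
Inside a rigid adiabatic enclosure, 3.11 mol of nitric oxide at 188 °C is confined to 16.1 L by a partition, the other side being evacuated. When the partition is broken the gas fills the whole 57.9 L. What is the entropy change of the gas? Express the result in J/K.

ΔS_gas = 33.1 J/K

No heat is exchanged and no work is done, so the ideal-gas temperature stays constant.
Entropy is a state function; using a reversible isothermal path, ΔS_gas = nR ln(V₂/V₁) = 3.11 × 8.314 × ln(57.9/16.1) = 33.1 J/K.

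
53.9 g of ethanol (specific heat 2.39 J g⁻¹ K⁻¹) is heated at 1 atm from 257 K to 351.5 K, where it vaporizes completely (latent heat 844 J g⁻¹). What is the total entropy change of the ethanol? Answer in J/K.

ΔS = 170 J/K

Warming step: ΔS₁ = m c ln(T_tr/T_i) = 53.9 × 2.39 × ln(351.5/257) = 40.34 J/K.
Phase change: ΔS₂ = +mL/T_tr = 53.9 × 844 / 351.5 = 129.4 J/K.
ΔS_total = (40.34) + (129.4) = 170 J/K.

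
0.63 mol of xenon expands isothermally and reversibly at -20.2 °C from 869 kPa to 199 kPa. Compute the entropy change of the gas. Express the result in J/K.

For an isothermal ideal gas ΔS_gas = nR ln(P₁/P₂) = 0.63 × 8.314 × ln(869/199) = 7.72 J/K.

ΔS_gas = 7.72 J/K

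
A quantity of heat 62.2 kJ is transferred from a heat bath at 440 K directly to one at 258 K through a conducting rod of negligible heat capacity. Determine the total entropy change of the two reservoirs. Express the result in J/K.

ΔS_hot = −Q/T_H = −62200/440 = -141.4 J/K and ΔS_cold = +Q/T_C = 62200/258 = 241.1 J/K.
ΔS_total = -141.4 + 241.1 = 99.7 J/K, positive as the second law requires.

ΔS_total = 99.7 J/K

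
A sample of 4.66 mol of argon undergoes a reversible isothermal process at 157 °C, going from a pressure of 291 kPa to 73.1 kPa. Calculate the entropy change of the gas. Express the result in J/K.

For an isothermal ideal gas ΔS_gas = nR ln(P₁/P₂) = 4.66 × 8.314 × ln(291/73.1) = 53.5 J/K.

ΔS_gas = 53.5 J/K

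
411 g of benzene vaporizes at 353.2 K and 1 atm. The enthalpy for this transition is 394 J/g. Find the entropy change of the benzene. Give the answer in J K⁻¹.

ΔS = 458 J/K

Heat absorbed by the substance: Q = mL = 411 × 394 = 161934 J.
At constant T, ΔS = Q_rev/T = 161934 / 353.2 = 458 J/K.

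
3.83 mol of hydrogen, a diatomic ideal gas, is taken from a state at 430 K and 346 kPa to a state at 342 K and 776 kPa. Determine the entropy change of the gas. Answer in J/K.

ΔS = nC_p ln(T₂/T₁) − nR ln(P₂/P₁), with C_p = 7R/2 = 29.1 J mol⁻¹ K⁻¹ for a diatomic ideal gas.
ΔS = 3.83 × [29.1 × ln(342/430) − 8.314 × ln(776/346)] = -51.2 J/K.

ΔS = -51.2 J/K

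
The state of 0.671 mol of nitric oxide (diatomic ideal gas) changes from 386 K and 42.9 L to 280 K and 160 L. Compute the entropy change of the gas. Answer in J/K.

ΔS = 2.87 J/K

Entropy is a state function: ΔS = nC_V ln(T₂/T₁) + nR ln(V₂/V₁), with C_V = 5R/2 = 20.79 J mol⁻¹ K⁻¹ for a diatomic ideal gas.
ΔS = 0.671 × [20.79 × ln(280/386) + 8.314 × ln(160/42.9)] = 2.87 J/K.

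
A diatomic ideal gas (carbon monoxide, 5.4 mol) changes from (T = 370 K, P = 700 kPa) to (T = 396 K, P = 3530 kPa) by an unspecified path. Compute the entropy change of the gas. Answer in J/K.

ΔS = -62 J/K

ΔS = nC_p ln(T₂/T₁) − nR ln(P₂/P₁), with C_p = 7R/2 = 29.1 J mol⁻¹ K⁻¹ for a diatomic ideal gas.
ΔS = 5.4 × [29.1 × ln(396/370) − 8.314 × ln(3530/700)] = -62 J/K.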